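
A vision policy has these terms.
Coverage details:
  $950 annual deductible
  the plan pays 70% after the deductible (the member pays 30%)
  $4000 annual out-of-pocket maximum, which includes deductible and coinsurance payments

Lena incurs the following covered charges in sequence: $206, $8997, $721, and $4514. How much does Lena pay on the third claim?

$216.30

#1 ($206): all of it applies to the deductible. Cost to member: $206. OOP to date $206.
#2 ($8997): $744 finishes the deductible; $8253 goes to coinsurance; coinsurance $8253 × 30% = $2475.90. Member owes $3219.90 (running OOP $3425.90).
#3 ($721): deductible already satisfied, so member's share is 30% × $721 = $216.30. Member pays $216.30; OOP now $3642.20.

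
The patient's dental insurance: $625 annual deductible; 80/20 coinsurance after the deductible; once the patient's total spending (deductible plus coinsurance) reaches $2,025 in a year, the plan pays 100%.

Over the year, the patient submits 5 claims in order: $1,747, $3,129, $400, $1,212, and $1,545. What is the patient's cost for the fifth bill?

$227.40

Bill 1, $1,747: deductible takes $625, $1,122 remains; patient's 20% is $224.40. Patient owes $849.40 (running OOP $849.40).
Bill 2, $3,129: deductible already satisfied, so patient's share is 20% × $3,129 = $625.80. Cost to patient: $625.80. OOP to date $1,475.20.
Bill 3, $400: deductible already satisfied, so patient's share is 20% × $400 = $80. Patient owes $80 (running OOP $1,555.20).
Bill 4, $1,212: deductible met; 20% of $1,212 = $242.40. Patient pays $242.40; OOP now $1,797.60.
Bill 5, $1,545: deductible already satisfied, so patient's share is 20% × $1,545 = $309. OOP would hit $2,106.60 > $2,025, so the cap limits the patient to $2,025 − $1,797.60 = $227.40.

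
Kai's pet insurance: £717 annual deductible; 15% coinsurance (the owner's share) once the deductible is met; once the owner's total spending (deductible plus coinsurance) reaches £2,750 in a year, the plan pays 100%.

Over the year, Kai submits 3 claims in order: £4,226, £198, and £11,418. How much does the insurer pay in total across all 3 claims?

#1 (£4,226): £717 finishes the deductible; £3,509 goes to coinsurance; 15% of £3,509 = £526.35. Owner owes £1,243.35 (running OOP £1,243.35). Insurer: £4,226 − £1,243.35 = £2,982.65.
#2 (£198): deductible met; 15% of £198 = £29.70. Cost to owner: £29.70. OOP to date £1,273.05. Insurer: £198 − £29.70 = £168.30.
#3 (£11,418): deductible already satisfied, so owner's share is 15% × £11,418 = £1,712.70. OOP would hit £2,985.75 > £2,750, so the cap limits the owner to £2,750 − £1,273.05 = £1,476.95. Insurer: £11,418 − £1,476.95 = £9,941.05.
Insurer total = bills − owner's total = £15,842 − £2,750 = £13,092.

£13,092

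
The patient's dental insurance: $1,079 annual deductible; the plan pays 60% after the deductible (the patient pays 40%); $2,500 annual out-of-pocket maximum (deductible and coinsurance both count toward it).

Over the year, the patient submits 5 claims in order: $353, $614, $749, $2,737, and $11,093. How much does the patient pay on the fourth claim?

Claim 1 — $353: entire amount goes to the deductible. Patient pays $353; OOP now $353.
Claim 2 — $614: all of it applies to the deductible. Patient owes $614 (running OOP $967).
Claim 3 — $749: deductible takes $112, $637 remains; coinsurance $637 × 40% = $254.80. Patient owes $366.80 (running OOP $1,333.80).
Claim 4 — $2,737: 40% coinsurance on $2,737 = $1,094.80. Cost to patient: $1,094.80. OOP to date $2,428.60.

$1,094.80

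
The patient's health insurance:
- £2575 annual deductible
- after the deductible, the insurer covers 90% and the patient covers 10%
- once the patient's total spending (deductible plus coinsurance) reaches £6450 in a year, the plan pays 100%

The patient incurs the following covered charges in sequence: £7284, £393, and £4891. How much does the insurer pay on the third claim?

£4401.90

Claim 1 (£7284): £2575 to deductible, leaving £4709; patient's 10% is £470.90. Patient pays £3045.90; OOP now £3045.90. Plan pays £7284 − £3045.90 = £4238.10.
Claim 2 (£393): deductible already satisfied, so patient's share is 10% × £393 = £39.30. Patient owes £39.30 (running OOP £3085.20). Insurer: £393 − £39.30 = £353.70.
Claim 3 (£4891): deductible already satisfied, so patient's share is 10% × £4891 = £489.10. Patient owes £489.10 (running OOP £3574.30). Insurer: £4891 − £489.10 = £4401.90.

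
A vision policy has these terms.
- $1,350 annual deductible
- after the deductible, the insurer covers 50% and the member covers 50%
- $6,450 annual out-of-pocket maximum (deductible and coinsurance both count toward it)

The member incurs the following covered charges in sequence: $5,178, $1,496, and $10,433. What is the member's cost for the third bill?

$2,438

Claim 1 — $5,178: $1,350 finishes the deductible; $3,828 goes to coinsurance; member's 50% is $1,914. Member pays $3,264; OOP now $3,264.
Claim 2 — $1,496: 50% coinsurance on $1,496 = $748. Cost to member: $748. OOP to date $4,012.
Claim 3 — $10,433: deductible already satisfied, so member's share is 50% × $10,433 = $5,216.50. OOP would hit $9,228.50 > $6,450, so the cap limits the member to $6,450 − $4,012 = $2,438.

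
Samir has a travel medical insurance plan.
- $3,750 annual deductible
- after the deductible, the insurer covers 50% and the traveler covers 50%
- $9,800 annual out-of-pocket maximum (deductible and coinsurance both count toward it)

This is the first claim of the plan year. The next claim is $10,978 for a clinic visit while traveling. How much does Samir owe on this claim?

Nothing has been paid toward the $3,750 deductible, so the first $3,750 of this charge is applied there.
That leaves $10,978 − $3,750 = $7,228 for coinsurance.
50% of $7,228 = $3,614 falls to the traveler.
Traveler responsibility before any cap: $3,750 + $3,614 = $7,364.
Total out-of-pocket so far would be $0 + $7,364 = $7,364, below the $9,800 cap — no reduction.

$7,364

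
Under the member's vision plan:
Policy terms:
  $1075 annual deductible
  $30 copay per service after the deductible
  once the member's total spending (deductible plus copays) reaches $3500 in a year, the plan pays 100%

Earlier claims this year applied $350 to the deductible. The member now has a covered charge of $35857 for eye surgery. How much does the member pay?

$755

$350 of the $1075 deductible is already met, leaving $725.
That leaves $35857 − $725 = $35132 for the copay.
Copay on this service: $30.
Member responsibility before any cap: $725 + $30 = $755.
Total out-of-pocket so far would be $350 + $755 = $1105, below the $3500 cap — no reduction.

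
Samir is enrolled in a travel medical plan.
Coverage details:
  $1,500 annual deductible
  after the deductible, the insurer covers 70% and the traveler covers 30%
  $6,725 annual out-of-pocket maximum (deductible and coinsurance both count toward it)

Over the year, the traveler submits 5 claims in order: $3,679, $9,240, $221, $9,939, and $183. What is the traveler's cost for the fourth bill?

Claim 1 — $3,679: deductible takes $1,500, $2,179 remains; 30% of $2,179 = $653.70. Cost to traveler: $2,153.70. OOP to date $2,153.70.
Claim 2 — $9,240: deductible met; 30% of $9,240 = $2,772. Traveler owes $2,772 (running OOP $4,925.70).
Claim 3 — $221: deductible already satisfied, so traveler's share is 30% × $221 = $66.30. Cost to traveler: $66.30. OOP to date $4,992.
Claim 4 — $9,939: deductible already satisfied, so traveler's share is 30% × $9,939 = $2,981.70. OOP would hit $7,973.70 > $6,725, so the cap limits the traveler to $6,725 − $4,992 = $1,733.

$1,733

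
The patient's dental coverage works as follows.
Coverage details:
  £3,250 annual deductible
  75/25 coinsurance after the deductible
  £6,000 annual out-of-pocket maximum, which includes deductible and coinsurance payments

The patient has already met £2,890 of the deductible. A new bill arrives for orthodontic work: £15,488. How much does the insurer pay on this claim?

£2,890 of the £3,250 deductible is already met, leaving £360.
After the £360 deductible portion, £15,488 − £360 = £15,128 is subject to coinsurance.
Coinsurance: £15,128 × 25% = £3,782.
So the patient owes £360 + £3,782 = £4,142 before any cap.
That would bring total out-of-pocket to £7,032, past the £6,000 cap. The patient is capped at £6,000 − £2,890 = £3,110 on this claim.
Insurer pays the balance: £15,488 − £3,110 = £12,378.

£12,378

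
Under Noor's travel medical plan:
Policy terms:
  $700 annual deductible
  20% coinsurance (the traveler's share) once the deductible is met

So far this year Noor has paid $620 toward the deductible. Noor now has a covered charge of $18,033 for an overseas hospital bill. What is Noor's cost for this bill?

Remaining deductible: $700 − $620 = $80.
The remaining $17,953 (= $18,033 − $80) moves to coinsurance.
Coinsurance: $17,953 × 20% = $3,590.60.
That puts the traveler's cost at $80 + $3,590.60 = $3,670.60.

$3,670.60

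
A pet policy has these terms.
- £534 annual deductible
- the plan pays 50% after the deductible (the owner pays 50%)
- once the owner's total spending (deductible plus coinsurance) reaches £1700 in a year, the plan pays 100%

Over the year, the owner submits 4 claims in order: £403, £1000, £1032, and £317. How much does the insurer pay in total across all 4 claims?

£1109

Claim 1 (£403): all of it applies to the deductible. Cost to owner: £403. OOP to date £403. Plan pays £403 − £403 = £0.
Claim 2 (£1000): deductible takes £131, £869 remains; owner's 50% is £434.50. Owner pays £565.50; OOP now £968.50. Plan pays £1000 − £565.50 = £434.50.
Claim 3 (£1032): deductible already satisfied, so owner's share is 50% × £1032 = £516. Cost to owner: £516. OOP to date £1484.50. Insurer: £1032 − £516 = £516.
Claim 4 (£317): deductible met; 50% of £317 = £158.50. Owner owes £158.50 (running OOP £1643). Plan pays £317 − £158.50 = £158.50.
Insurer total: £0 + £434.50 + £516 + £158.50 = £1109.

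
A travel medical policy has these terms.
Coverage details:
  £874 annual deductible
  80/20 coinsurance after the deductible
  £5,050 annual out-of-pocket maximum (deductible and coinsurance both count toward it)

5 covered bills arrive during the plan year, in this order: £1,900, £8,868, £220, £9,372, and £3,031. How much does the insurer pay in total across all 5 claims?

Claim 1 — £1,900: deductible takes £874, £1,026 remains; coinsurance £1,026 × 20% = £205.20. Traveler pays £1,079.20; OOP now £1,079.20. Plan pays £1,900 − £1,079.20 = £820.80.
Claim 2 — £8,868: 20% coinsurance on £8,868 = £1,773.60. Traveler pays £1,773.60; OOP now £2,852.80. Plan pays £8,868 − £1,773.60 = £7,094.40.
Claim 3 — £220: deductible already satisfied, so traveler's share is 20% × £220 = £44. Traveler pays £44; OOP now £2,896.80. Insurer: £220 − £44 = £176.
Claim 4 — £9,372: deductible already satisfied, so traveler's share is 20% × £9,372 = £1,874.40. Traveler pays £1,874.40; OOP now £4,771.20. Insurer: £9,372 − £1,874.40 = £7,497.60.
Claim 5 — £3,031: 20% coinsurance on £3,031 = £606.20. That would push OOP to £5,377.40, over the £5,050 cap, so traveler pays £5,050 − £4,771.20 = £278.80. Plan pays £3,031 − £278.80 = £2,752.20.
Insurer total: £820.80 + £7,094.40 + £176 + £7,497.60 + £2,752.20 = £18,341.

£18,341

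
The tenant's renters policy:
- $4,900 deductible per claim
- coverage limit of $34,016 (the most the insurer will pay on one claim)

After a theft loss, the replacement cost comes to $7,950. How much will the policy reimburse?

Less the $4,900 deductible: $7,950 − $4,900 = $3,050.
$3,050 is within the $34,016 limit, so the insurer pays $3,050.

$3,050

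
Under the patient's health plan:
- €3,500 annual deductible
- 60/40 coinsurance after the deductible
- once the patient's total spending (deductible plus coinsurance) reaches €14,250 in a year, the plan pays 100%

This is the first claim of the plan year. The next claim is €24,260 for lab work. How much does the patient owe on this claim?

The full €3,500 deductible is still open; €3,500 of this bill applies to it.
That leaves €24,260 − €3,500 = €20,760 for coinsurance.
Coinsurance: €20,760 × 40% = €8,304.
Patient responsibility before any cap: €3,500 + €8,304 = €11,804.
Total out-of-pocket so far would be €0 + €11,804 = €11,804, below the €14,250 cap — no reduction.

€11,804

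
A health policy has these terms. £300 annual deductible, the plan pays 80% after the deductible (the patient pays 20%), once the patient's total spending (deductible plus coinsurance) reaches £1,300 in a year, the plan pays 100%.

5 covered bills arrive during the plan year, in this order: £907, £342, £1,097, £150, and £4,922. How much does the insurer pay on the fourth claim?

Claim 1 — £907: deductible takes £300, £607 remains; coinsurance £607 × 20% = £121.40. Cost to patient: £421.40. OOP to date £421.40. Insurer: £907 − £421.40 = £485.60.
Claim 2 — £342: deductible met; 20% of £342 = £68.40. Cost to patient: £68.40. OOP to date £489.80. Plan pays £342 − £68.40 = £273.60.
Claim 3 — £1,097: 20% coinsurance on £1,097 = £219.40. Cost to patient: £219.40. OOP to date £709.20. Insurer: £1,097 − £219.40 = £877.60.
Claim 4 — £150: deductible already satisfied, so patient's share is 20% × £150 = £30. Patient pays £30; OOP now £739.20. Insurer: £150 − £30 = £120.

£120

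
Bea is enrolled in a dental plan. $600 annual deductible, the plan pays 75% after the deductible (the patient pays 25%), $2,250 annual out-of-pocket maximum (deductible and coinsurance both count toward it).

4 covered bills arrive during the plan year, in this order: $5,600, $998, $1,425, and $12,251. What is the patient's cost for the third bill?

$150.50

Bill 1, $5,600: $600 to deductible, leaving $5,000; 25% of $5,000 = $1,250. Patient pays $1,850; OOP now $1,850.
Bill 2, $998: deductible met; 25% of $998 = $249.50. Cost to patient: $249.50. OOP to date $2,099.50.
Bill 3, $1,425: deductible met; 25% of $1,425 = $356.25. OOP would hit $2,455.75 > $2,250, so the cap limits the patient to $2,250 − $2,099.50 = $150.50.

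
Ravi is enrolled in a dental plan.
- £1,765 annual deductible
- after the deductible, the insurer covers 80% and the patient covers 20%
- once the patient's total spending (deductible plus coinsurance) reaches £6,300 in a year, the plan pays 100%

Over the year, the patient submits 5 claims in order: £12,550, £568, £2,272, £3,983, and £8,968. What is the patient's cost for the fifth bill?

Claim 1 (£12,550): deductible takes £1,765, £10,785 remains; patient's 20% is £2,157. Patient owes £3,922 (running OOP £3,922).
Claim 2 (£568): 20% coinsurance on £568 = £113.60. Patient pays £113.60; OOP now £4,035.60.
Claim 3 (£2,272): deductible met; 20% of £2,272 = £454.40. Patient pays £454.40; OOP now £4,490.
Claim 4 (£3,983): 20% coinsurance on £3,983 = £796.60. Cost to patient: £796.60. OOP to date £5,286.60.
Claim 5 (£8,968): deductible met; 20% of £8,968 = £1,793.60. Adding that to £5,286.60 gives £7,080.20, past the £6,300 cap; patient pays only £6,300 − £5,286.60 = £1,013.40.

£1,013.40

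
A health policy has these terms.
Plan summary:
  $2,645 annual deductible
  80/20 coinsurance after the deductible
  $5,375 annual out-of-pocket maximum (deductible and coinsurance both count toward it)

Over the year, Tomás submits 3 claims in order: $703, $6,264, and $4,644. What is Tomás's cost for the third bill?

Claim 1 ($703): all of it applies to the deductible. Patient owes $703 (running OOP $703).
Claim 2 ($6,264): $1,942 finishes the deductible; $4,322 goes to coinsurance; patient's 20% is $864.40. Patient pays $2,806.40; OOP now $3,509.40.
Claim 3 ($4,644): 20% coinsurance on $4,644 = $928.80. Patient owes $928.80 (running OOP $4,438.20).

$928.80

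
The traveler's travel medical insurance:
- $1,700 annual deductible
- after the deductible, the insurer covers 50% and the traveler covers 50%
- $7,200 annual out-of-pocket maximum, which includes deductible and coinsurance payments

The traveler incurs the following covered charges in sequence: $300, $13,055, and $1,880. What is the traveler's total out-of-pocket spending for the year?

$7,200

#1 ($300): entire amount goes to the deductible. Traveler pays $300; OOP now $300.
#2 ($13,055): $1,400 finishes the deductible; $11,655 goes to coinsurance; 50% of $11,655 = $5,827.50. Together that's $1,400 + $5,827.50 = $7,227.50. Adding that to $300 gives $7,527.50, past the $7,200 cap; traveler pays only $7,200 − $300 = $6,900.
#3 ($1,880): 50% coinsurance on $1,880 = $940. That would push OOP to $8,140, over the $7,200 cap, so traveler pays $7,200 − $7,200 = $0.
Summing the traveler's payments: $300 + $6,900 + $0 = $7,200.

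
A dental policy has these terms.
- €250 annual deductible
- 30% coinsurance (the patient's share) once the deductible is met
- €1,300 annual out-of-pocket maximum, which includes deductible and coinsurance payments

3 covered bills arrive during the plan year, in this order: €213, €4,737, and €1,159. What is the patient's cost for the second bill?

€1,087

Claim 1 (€213): all of it applies to the deductible. Cost to patient: €213. OOP to date €213.
Claim 2 (€4,737): deductible takes €37, €4,700 remains; patient's 30% is €1,410. Together that's €37 + €1,410 = €1,447. OOP would hit €1,660 > €1,300, so the cap limits the patient to €1,300 − €213 = €1,087.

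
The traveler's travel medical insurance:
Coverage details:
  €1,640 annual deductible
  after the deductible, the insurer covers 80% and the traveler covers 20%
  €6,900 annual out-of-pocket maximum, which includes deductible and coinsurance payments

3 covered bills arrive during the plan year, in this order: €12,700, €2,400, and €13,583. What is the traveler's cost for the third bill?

#1 (€12,700): €1,640 finishes the deductible; €11,060 goes to coinsurance; 20% of €11,060 = €2,212. Cost to traveler: €3,852. OOP to date €3,852.
#2 (€2,400): deductible already satisfied, so traveler's share is 20% × €2,400 = €480. Cost to traveler: €480. OOP to date €4,332.
#3 (€13,583): deductible already satisfied, so traveler's share is 20% × €13,583 = €2,716.60. Adding that to €4,332 gives €7,048.60, past the €6,900 cap; traveler pays only €6,900 − €4,332 = €2,568.

€2,568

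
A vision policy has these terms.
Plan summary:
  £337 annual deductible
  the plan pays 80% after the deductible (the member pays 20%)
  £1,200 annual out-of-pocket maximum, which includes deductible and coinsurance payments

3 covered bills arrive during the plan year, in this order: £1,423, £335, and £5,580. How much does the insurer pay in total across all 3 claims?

Bill 1, £1,423: £337 to deductible, leaving £1,086; member's 20% is £217.20. Member pays £554.20; OOP now £554.20. Insurer: £1,423 − £554.20 = £868.80.
Bill 2, £335: deductible met; 20% of £335 = £67. Member owes £67 (running OOP £621.20). Insurer: £335 − £67 = £268.
Bill 3, £5,580: deductible already satisfied, so member's share is 20% × £5,580 = £1,116. Adding that to £621.20 gives £1,737.20, past the £1,200 cap; member pays only £1,200 − £621.20 = £578.80. Plan pays £5,580 − £578.80 = £5,001.20.
Insurer total = bills − member's total = £7,338 − £1,200 = £6,138.

£6,138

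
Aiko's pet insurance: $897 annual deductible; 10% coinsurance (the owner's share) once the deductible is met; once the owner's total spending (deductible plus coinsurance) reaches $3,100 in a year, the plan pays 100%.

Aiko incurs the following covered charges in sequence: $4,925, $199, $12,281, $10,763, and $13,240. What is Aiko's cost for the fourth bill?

$552.20

Claim 1 — $4,925: $897 to deductible, leaving $4,028; 10% of $4,028 = $402.80. Owner owes $1,299.80 (running OOP $1,299.80).
Claim 2 — $199: 10% coinsurance on $199 = $19.90. Owner pays $19.90; OOP now $1,319.70.
Claim 3 — $12,281: 10% coinsurance on $12,281 = $1,228.10. Cost to owner: $1,228.10. OOP to date $2,547.80.
Claim 4 — $10,763: deductible already satisfied, so owner's share is 10% × $10,763 = $1,076.30. OOP would hit $3,624.10 > $3,100, so the cap limits the owner to $3,100 − $2,547.80 = $552.20.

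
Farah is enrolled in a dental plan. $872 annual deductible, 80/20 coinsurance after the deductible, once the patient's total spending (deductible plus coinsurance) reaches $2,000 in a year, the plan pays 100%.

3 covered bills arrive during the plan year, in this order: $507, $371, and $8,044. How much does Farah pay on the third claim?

Claim 1 — $507: all of it applies to the deductible. Patient owes $507 (running OOP $507).
Claim 2 — $371: $365 to deductible, leaving $6; coinsurance $6 × 20% = $1.20. Patient owes $366.20 (running OOP $873.20).
Claim 3 — $8,044: deductible met; 20% of $8,044 = $1,608.80. That would push OOP to $2,482, over the $2,000 cap, so patient pays $2,000 − $873.20 = $1,126.80.

$1,126.80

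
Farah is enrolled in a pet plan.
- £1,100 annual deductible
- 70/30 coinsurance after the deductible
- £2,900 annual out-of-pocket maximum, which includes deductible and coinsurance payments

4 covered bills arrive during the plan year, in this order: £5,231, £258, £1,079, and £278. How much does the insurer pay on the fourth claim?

Claim 1 (£5,231): £1,100 to deductible, leaving £4,131; coinsurance £4,131 × 30% = £1,239.30. Cost to owner: £2,339.30. OOP to date £2,339.30. Insurer: £5,231 − £2,339.30 = £2,891.70.
Claim 2 (£258): deductible already satisfied, so owner's share is 30% × £258 = £77.40. Cost to owner: £77.40. OOP to date £2,416.70. Plan pays £258 − £77.40 = £180.60.
Claim 3 (£1,079): deductible met; 30% of £1,079 = £323.70. Owner pays £323.70; OOP now £2,740.40. Insurer: £1,079 − £323.70 = £755.30.
Claim 4 (£278): 30% coinsurance on £278 = £83.40. Cost to owner: £83.40. OOP to date £2,823.80. Plan pays £278 − £83.40 = £194.60.

£194.60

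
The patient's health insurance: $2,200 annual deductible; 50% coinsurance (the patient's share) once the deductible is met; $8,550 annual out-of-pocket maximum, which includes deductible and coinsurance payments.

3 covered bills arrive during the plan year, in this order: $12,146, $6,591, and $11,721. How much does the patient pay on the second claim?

$1,377

Bill 1, $12,146: $2,200 to deductible, leaving $9,946; patient's 50% is $4,973. Patient owes $7,173 (running OOP $7,173).
Bill 2, $6,591: deductible already satisfied, so patient's share is 50% × $6,591 = $3,295.50. That would push OOP to $10,468.50, over the $8,550 cap, so patient pays $8,550 − $7,173 = $1,377.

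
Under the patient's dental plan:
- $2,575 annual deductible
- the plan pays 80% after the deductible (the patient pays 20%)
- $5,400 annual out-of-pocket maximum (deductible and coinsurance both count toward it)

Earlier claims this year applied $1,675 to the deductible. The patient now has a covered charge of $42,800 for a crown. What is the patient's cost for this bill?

$3,725

$1,675 of the $2,575 deductible is already met, leaving $900.
After the $900 deductible portion, $42,800 − $900 = $41,900 is subject to coinsurance.
Coinsurance: $41,900 × 20% = $8,380.
So the patient owes $900 + $8,380 = $9,280 before any cap.
Year-to-date out-of-pocket would reach $1,675 + $9,280 = $10,955, above the $5,400 maximum, so the patient pays only $5,400 − $1,675 = $3,725.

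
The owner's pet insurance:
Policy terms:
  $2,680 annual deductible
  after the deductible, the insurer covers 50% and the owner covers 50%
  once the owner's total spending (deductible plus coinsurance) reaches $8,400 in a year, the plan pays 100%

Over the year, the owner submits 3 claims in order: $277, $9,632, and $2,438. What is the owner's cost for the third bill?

Claim 1 ($277): fully absorbed by the deductible. Cost to owner: $277. OOP to date $277.
Claim 2 ($9,632): $2,403 to deductible, leaving $7,229; owner's 50% is $3,614.50. Owner owes $6,017.50 (running OOP $6,294.50).
Claim 3 ($2,438): 50% coinsurance on $2,438 = $1,219. Owner pays $1,219; OOP now $7,513.50.

$1,219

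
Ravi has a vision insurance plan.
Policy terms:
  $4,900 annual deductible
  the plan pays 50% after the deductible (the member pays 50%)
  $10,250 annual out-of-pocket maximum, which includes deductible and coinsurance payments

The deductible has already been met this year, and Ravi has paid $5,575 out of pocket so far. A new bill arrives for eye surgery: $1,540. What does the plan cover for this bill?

$770

The deductible is already satisfied, so the full bill goes to coinsurance.
Coinsurance: $1,540 × 50% = $770.
Total out-of-pocket so far would be $5,575 + $770 = $6,345, below the $10,250 cap — no reduction.
The insurer covers the remainder: $1,540 − $770 = $770.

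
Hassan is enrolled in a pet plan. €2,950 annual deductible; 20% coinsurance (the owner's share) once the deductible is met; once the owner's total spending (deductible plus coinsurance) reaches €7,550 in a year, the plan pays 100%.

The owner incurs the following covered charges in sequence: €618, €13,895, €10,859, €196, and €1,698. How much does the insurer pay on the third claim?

€8,687.20

Bill 1, €618: all of it applies to the deductible. Cost to owner: €618. OOP to date €618. Insurer: €618 − €618 = €0.
Bill 2, €13,895: €2,332 finishes the deductible; €11,563 goes to coinsurance; 20% of €11,563 = €2,312.60. Cost to owner: €4,644.60. OOP to date €5,262.60. Insurer: €13,895 − €4,644.60 = €9,250.40.
Bill 3, €10,859: deductible met; 20% of €10,859 = €2,171.80. Owner pays €2,171.80; OOP now €7,434.40. Plan pays €10,859 − €2,171.80 = €8,687.20.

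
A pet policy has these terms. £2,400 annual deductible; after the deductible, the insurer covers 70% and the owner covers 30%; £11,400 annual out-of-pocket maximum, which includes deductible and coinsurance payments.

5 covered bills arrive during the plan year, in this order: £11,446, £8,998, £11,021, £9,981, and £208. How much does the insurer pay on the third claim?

£7,714.70

#1 (£11,446): deductible takes £2,400, £9,046 remains; 30% of £9,046 = £2,713.80. Cost to owner: £5,113.80. OOP to date £5,113.80. Plan pays £11,446 − £5,113.80 = £6,332.20.
#2 (£8,998): 30% coinsurance on £8,998 = £2,699.40. Owner owes £2,699.40 (running OOP £7,813.20). Insurer: £8,998 − £2,699.40 = £6,298.60.
#3 (£11,021): deductible met; 30% of £11,021 = £3,306.30. Cost to owner: £3,306.30. OOP to date £11,119.50. Plan pays £11,021 − £3,306.30 = £7,714.70.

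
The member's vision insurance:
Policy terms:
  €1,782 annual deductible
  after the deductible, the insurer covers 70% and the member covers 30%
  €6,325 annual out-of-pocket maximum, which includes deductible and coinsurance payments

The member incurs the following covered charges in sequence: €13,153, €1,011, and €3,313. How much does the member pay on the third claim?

Claim 1 — €13,153: €1,782 to deductible, leaving €11,371; member's 30% is €3,411.30. Member pays €5,193.30; OOP now €5,193.30.
Claim 2 — €1,011: deductible met; 30% of €1,011 = €303.30. Member pays €303.30; OOP now €5,496.60.
Claim 3 — €3,313: deductible met; 30% of €3,313 = €993.90. That would push OOP to €6,490.50, over the €6,325 cap, so member pays €6,325 − €5,496.60 = €828.40.

€828.40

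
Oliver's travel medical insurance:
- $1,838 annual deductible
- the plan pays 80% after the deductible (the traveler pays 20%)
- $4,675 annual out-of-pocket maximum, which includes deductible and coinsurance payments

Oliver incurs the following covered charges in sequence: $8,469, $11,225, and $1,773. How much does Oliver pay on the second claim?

Claim 1 ($8,469): $1,838 finishes the deductible; $6,631 goes to coinsurance; traveler's 20% is $1,326.20. Cost to traveler: $3,164.20. OOP to date $3,164.20.
Claim 2 ($11,225): deductible met; 20% of $11,225 = $2,245. Adding that to $3,164.20 gives $5,409.20, past the $4,675 cap; traveler pays only $4,675 − $3,164.20 = $1,510.80.

$1,510.80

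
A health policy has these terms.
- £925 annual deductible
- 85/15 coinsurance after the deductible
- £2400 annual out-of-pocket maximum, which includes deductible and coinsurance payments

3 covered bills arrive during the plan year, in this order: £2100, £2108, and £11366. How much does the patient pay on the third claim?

£982.55

#1 (£2100): £925 to deductible, leaving £1175; patient's 15% is £176.25. Cost to patient: £1101.25. OOP to date £1101.25.
#2 (£2108): deductible met; 15% of £2108 = £316.20. Cost to patient: £316.20. OOP to date £1417.45.
#3 (£11366): 15% coinsurance on £11366 = £1704.90. That would push OOP to £3122.35, over the £2400 cap, so patient pays £2400 − £1417.45 = £982.55.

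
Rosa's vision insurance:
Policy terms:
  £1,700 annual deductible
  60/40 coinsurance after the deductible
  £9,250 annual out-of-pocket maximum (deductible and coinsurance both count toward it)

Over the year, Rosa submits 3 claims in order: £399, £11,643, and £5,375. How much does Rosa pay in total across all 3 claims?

£7,986.80

Claim 1 — £399: all of it applies to the deductible. Member pays £399; OOP now £399.
Claim 2 — £11,643: £1,301 finishes the deductible; £10,342 goes to coinsurance; coinsurance £10,342 × 40% = £4,136.80. Member pays £5,437.80; OOP now £5,836.80.
Claim 3 — £5,375: deductible already satisfied, so member's share is 40% × £5,375 = £2,150. Member owes £2,150 (running OOP £7,986.80).
Total paid by the member: £399 + £5,437.80 + £2,150 = £7,986.80.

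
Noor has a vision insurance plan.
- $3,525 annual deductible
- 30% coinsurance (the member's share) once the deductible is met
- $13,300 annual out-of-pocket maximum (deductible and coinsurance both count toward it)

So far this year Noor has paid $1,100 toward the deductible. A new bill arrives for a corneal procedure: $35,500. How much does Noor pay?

$12,200

Remaining deductible: $3,525 − $1,100 = $2,425.
The remaining $33,075 (= $35,500 − $2,425) moves to coinsurance.
Coinsurance: $33,075 × 30% = $9,922.50.
So the member owes $2,425 + $9,922.50 = $12,347.50 before any cap.
Year-to-date out-of-pocket would reach $1,100 + $12,347.50 = $13,447.50, above the $13,300 maximum, so the member pays only $13,300 − $1,100 = $12,200.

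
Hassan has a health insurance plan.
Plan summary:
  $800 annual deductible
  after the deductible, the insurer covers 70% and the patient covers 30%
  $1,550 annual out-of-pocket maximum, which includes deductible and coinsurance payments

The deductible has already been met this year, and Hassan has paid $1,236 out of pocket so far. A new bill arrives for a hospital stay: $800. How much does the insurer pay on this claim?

With the deductible met, the entire $800 is subject to coinsurance.
Patient's 30% share of $800 is $240.
Year-to-date out-of-pocket becomes $1,236 + $240 = $1,476, still under the $1,550 maximum, so no cap applies.
The plan picks up $800 − $240 = $560.

$560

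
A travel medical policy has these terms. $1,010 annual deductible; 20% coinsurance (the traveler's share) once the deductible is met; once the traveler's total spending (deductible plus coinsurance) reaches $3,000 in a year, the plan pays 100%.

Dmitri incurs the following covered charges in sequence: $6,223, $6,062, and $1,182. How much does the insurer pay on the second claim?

$5,114.60

Claim 1 — $6,223: $1,010 finishes the deductible; $5,213 goes to coinsurance; 20% of $5,213 = $1,042.60. Traveler pays $2,052.60; OOP now $2,052.60. Insurer: $6,223 − $2,052.60 = $4,170.40.
Claim 2 — $6,062: deductible met; 20% of $6,062 = $1,212.40. OOP would hit $3,265 > $3,000, so the cap limits the traveler to $3,000 − $2,052.60 = $947.40. Plan pays $6,062 − $947.40 = $5,114.60.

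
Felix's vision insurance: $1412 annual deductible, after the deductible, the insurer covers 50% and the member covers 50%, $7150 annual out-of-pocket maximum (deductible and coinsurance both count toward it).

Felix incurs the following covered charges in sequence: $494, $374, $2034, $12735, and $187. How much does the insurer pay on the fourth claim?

Bill 1, $494: entire amount goes to the deductible. Member owes $494 (running OOP $494). Insurer: $494 − $494 = $0.
Bill 2, $374: all of it applies to the deductible. Cost to member: $374. OOP to date $868. Insurer: $374 − $374 = $0.
Bill 3, $2034: $544 to deductible, leaving $1490; 50% of $1490 = $745. Cost to member: $1289. OOP to date $2157. Plan pays $2034 − $1289 = $745.
Bill 4, $12735: deductible met; 50% of $12735 = $6367.50. Adding that to $2157 gives $8524.50, past the $7150 cap; member pays only $7150 − $2157 = $4993. Plan pays $12735 − $4993 = $7742.

$7742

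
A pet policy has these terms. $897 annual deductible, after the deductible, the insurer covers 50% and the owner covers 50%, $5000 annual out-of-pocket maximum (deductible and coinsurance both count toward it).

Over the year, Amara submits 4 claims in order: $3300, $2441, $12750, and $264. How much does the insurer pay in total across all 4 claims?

#1 ($3300): $897 to deductible, leaving $2403; coinsurance $2403 × 50% = $1201.50. Owner owes $2098.50 (running OOP $2098.50). Insurer: $3300 − $2098.50 = $1201.50.
#2 ($2441): 50% coinsurance on $2441 = $1220.50. Owner pays $1220.50; OOP now $3319. Plan pays $2441 − $1220.50 = $1220.50.
#3 ($12750): deductible met; 50% of $12750 = $6375. Adding that to $3319 gives $9694, past the $5000 cap; owner pays only $5000 − $3319 = $1681. Plan pays $12750 − $1681 = $11069.
#4 ($264): 50% coinsurance on $264 = $132. OOP would hit $5132 > $5000, so the cap limits the owner to $5000 − $5000 = $0. Insurer: $264 − $0 = $264.
Insurer total = bills − owner's total = $18755 − $5000 = $13755.

$13755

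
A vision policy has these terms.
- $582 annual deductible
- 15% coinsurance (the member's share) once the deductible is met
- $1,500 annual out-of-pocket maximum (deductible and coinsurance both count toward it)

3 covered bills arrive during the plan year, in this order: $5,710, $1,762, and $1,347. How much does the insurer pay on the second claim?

$1,613.20

#1 ($5,710): $582 finishes the deductible; $5,128 goes to coinsurance; member's 15% is $769.20. Member pays $1,351.20; OOP now $1,351.20. Plan pays $5,710 − $1,351.20 = $4,358.80.
#2 ($1,762): deductible already satisfied, so member's share is 15% × $1,762 = $264.30. That would push OOP to $1,615.50, over the $1,500 cap, so member pays $1,500 − $1,351.20 = $148.80. Insurer: $1,762 − $148.80 = $1,613.20.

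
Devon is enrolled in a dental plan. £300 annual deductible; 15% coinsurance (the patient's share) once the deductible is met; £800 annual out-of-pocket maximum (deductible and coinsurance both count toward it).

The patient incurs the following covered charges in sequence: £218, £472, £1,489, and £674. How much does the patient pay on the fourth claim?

£101.10

#1 (£218): fully absorbed by the deductible. Cost to patient: £218. OOP to date £218.
#2 (£472): £82 to deductible, leaving £390; 15% of £390 = £58.50. Cost to patient: £140.50. OOP to date £358.50.
#3 (£1,489): 15% coinsurance on £1,489 = £223.35. Patient owes £223.35 (running OOP £581.85).
#4 (£674): deductible already satisfied, so patient's share is 15% × £674 = £101.10. Cost to patient: £101.10. OOP to date £682.95.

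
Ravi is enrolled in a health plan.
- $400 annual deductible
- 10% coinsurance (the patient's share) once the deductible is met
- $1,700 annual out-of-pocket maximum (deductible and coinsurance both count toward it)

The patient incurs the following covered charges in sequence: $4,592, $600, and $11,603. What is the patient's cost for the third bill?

Claim 1 — $4,592: $400 to deductible, leaving $4,192; coinsurance $4,192 × 10% = $419.20. Patient owes $819.20 (running OOP $819.20).
Claim 2 — $600: 10% coinsurance on $600 = $60. Patient pays $60; OOP now $879.20.
Claim 3 — $11,603: 10% coinsurance on $11,603 = $1,160.30. That would push OOP to $2,039.50, over the $1,700 cap, so patient pays $1,700 − $879.20 = $820.80.

$820.80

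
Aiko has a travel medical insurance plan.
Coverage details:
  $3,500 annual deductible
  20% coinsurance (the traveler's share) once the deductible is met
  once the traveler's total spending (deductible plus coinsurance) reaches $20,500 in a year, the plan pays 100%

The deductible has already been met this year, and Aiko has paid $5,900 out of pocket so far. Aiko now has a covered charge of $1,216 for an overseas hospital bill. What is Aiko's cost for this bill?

$243.20

With the deductible met, the entire $1,216 is subject to coinsurance.
20% of $1,216 = $243.20 falls to the traveler.
Total out-of-pocket so far would be $5,900 + $243.20 = $6,143.20, below the $20,500 cap — no reduction.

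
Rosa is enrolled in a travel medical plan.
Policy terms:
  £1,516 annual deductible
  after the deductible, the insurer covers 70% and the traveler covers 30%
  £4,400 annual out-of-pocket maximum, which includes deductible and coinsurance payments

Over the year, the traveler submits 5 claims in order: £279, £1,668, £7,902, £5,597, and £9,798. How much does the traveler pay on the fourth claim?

Claim 1 (£279): entire amount goes to the deductible. Cost to traveler: £279. OOP to date £279.
Claim 2 (£1,668): £1,237 finishes the deductible; £431 goes to coinsurance; coinsurance £431 × 30% = £129.30. Traveler owes £1,366.30 (running OOP £1,645.30).
Claim 3 (£7,902): deductible met; 30% of £7,902 = £2,370.60. Traveler pays £2,370.60; OOP now £4,015.90.
Claim 4 (£5,597): deductible met; 30% of £5,597 = £1,679.10. OOP would hit £5,695 > £4,400, so the cap limits the traveler to £4,400 − £4,015.90 = £384.10.

£384.10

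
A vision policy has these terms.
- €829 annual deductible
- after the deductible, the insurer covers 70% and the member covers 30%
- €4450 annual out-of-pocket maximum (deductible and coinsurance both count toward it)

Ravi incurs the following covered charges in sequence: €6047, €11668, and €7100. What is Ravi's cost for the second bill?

€2055.60

#1 (€6047): deductible takes €829, €5218 remains; 30% of €5218 = €1565.40. Member pays €2394.40; OOP now €2394.40.
#2 (€11668): deductible already satisfied, so member's share is 30% × €11668 = €3500.40. OOP would hit €5894.80 > €4450, so the cap limits the member to €4450 − €2394.40 = €2055.60.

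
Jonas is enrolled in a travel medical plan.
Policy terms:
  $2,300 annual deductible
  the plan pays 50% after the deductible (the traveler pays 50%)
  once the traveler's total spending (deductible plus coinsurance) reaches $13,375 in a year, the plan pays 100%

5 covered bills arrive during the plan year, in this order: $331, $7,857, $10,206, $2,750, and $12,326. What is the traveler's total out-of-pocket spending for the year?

#1 ($331): entire amount goes to the deductible. Traveler owes $331 (running OOP $331).
#2 ($7,857): $1,969 finishes the deductible; $5,888 goes to coinsurance; traveler's 50% is $2,944. Traveler pays $4,913; OOP now $5,244.
#3 ($10,206): deductible met; 50% of $10,206 = $5,103. Traveler owes $5,103 (running OOP $10,347).
#4 ($2,750): deductible already satisfied, so traveler's share is 50% × $2,750 = $1,375. Cost to traveler: $1,375. OOP to date $11,722.
#5 ($12,326): deductible already satisfied, so traveler's share is 50% × $12,326 = $6,163. Adding that to $11,722 gives $17,885, past the $13,375 cap; traveler pays only $13,375 − $11,722 = $1,653.
Total paid by the traveler: $331 + $4,913 + $5,103 + $1,375 + $1,653 = $13,375.

$13,375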